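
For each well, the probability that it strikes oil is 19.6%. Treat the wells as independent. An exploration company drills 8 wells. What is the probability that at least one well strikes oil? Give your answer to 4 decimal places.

0.8254

P(at least one) = 1 − P(none) = 1 − (1 − 0.196)^8
= 1 − 0.174602 = 0.825398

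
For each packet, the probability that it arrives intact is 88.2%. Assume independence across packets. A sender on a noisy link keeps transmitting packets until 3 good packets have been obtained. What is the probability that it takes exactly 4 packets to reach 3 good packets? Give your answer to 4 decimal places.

Y = trial on which the third success occurs; negative binomial, r=3, p=0.882.
P(Y=4) = C(3,2) · p^3 · (1−p)^1
= 3 · 0.68613 · 0.118 = 0.242890

0.2429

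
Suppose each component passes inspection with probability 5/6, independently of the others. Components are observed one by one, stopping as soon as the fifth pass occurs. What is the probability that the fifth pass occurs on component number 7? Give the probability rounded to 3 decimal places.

Y = trial on which the fifth success occurs; negative binomial, r=5, p=0.833333.
P(Y=7) = C(6,4) · p^5 · (1−p)^2
= 15 · 0.40188 · 0.027778 = 0.16745

0.167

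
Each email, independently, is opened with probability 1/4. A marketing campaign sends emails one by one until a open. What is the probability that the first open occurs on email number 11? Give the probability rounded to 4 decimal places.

Geometric (trials to first success), p = 0.25.
P(Y = 11) = (1−p)^10 · p = 0.056314 · 0.25 = 0.014078

0.0141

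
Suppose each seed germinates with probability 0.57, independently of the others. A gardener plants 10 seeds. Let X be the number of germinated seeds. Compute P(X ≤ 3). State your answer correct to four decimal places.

0.0806

X ~ Binomial(10, 0.57); P(X ≤ 3) = Σ C(10,k) p^k (1−p)^(10−k) over k:
  k=0: C(10,0)·0.57^0·0.43^10 = 0.000216
  k=1: C(10,1)·0.57^1·0.43^9 = 0.002865
  k=2: C(10,2)·0.57^2·0.43^8 = 0.017089
  k=3: C(10,3)·0.57^3·0.43^7 = 0.060407
Total = 0.080576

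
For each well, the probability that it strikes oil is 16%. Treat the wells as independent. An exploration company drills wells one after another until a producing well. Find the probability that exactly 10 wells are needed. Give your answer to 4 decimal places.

0.0333

Geometric (trials to first success), p = 0.16.
P(Y = 10) = (1−p)^9 · p = 0.20822 · 0.16 = 0.033315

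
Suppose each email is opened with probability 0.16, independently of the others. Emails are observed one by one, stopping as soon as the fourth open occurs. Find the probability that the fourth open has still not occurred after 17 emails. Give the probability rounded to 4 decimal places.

Needing more than 17 emails ⇔ fewer than 4 successes in the first 17. With X ~ Binomial(17, 0.16), P(Y > 17) = P(X ≤ 3).
  k=0: C(17,0)·0.16^0·0.84^17 = 0.051612
  k=1: C(17,1)·0.16^1·0.84^16 = 0.167123
  k=2: C(17,2)·0.16^2·0.84^15 = 0.254664
  k=3: C(17,3)·0.16^3·0.84^14 = 0.242537
P(X ≤ 3) = 0.715937

0.7159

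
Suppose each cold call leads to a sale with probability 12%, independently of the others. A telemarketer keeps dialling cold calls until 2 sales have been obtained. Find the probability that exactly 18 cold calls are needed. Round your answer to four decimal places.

0.0317

Y = trial on which the second success occurs; negative binomial, r=2, p=0.12.
P(Y=18) = C(17,1) · p^2 · (1−p)^16
= 17 · 0.0144 · 0.12934 = 0.031662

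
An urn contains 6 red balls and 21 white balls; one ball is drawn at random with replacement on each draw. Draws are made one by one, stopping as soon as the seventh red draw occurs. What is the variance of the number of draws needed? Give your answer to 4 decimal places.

Y = total draws until the seventh success; negative binomial with r=7, p=0.222222.
Var(Y) = r(1−p)/p² = 7·0.777778 / 0.222222² = 110.250000

110.2500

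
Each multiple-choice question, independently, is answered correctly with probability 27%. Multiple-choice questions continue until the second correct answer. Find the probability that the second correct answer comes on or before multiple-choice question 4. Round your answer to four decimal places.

Finishing within 4 multiple-choice questions ⇔ at least 2 successes in the first 4. With X ~ Binomial(4, 0.27), P(Y ≤ 4) = 1 − P(X ≤ 1).
  k=0: C(4,0)·0.27^0·0.73^4 = 0.283982
  k=1: C(4,1)·0.27^1·0.73^3 = 0.420138
1 − 0.704121 = 0.295879

0.2959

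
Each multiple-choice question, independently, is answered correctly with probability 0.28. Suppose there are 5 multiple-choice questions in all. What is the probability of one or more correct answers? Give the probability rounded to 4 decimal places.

0.8065

P(at least one) = 1 − P(none) = 1 − (1 − 0.28)^5
= 1 − 0.193492 = 0.806508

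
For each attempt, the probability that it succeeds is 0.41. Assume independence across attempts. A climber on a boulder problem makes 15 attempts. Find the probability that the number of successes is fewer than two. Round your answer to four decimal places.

X ~ Binomial(15, 0.41); P(X ≤ 1) = Σ C(15,k) p^k (1−p)^(15−k) over k:
  k=0: C(15,0)·0.41^0·0.59^15 = 0.000365
  k=1: C(15,1)·0.41^1·0.59^14 = 0.003809
Total = 0.004174

0.0042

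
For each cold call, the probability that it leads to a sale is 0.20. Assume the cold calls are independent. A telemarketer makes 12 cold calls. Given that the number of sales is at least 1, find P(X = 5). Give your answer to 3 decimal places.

X ~ Binomial(12, 0.20). Want P(X=5 | X≥1) = P(X=5) / P(X≥1).
P(X=5) = C(12,5)·0.20^5·0.80^7 = 0.05315
P(X≥1) = 1 − 0.06872 = 0.93128
Ratio = 0.05315 / 0.93128 = 0.05707

0.057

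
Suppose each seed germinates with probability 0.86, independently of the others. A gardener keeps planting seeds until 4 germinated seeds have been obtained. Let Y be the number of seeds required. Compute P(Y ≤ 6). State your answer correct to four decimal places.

0.9605

Finishing within 6 seeds ⇔ at least 4 successes in the first 6. With X ~ Binomial(6, 0.86), P(Y ≤ 6) = 1 − P(X ≤ 3).
  k=0: C(6,0)·0.86^0·0.14^6 = 0.000008
  k=1: C(6,1)·0.86^1·0.14^5 = 0.000278
  k=2: C(6,2)·0.86^2·0.14^4 = 0.004262
  k=3: C(6,3)·0.86^3·0.14^3 = 0.034907
1 − 0.039454 = 0.960546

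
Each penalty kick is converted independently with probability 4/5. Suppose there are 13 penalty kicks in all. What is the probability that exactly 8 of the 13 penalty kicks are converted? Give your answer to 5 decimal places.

0.06910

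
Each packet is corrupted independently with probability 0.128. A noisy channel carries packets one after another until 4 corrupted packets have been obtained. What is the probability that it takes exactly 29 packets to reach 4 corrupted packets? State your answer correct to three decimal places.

Y = trial on which the fourth success occurs; negative binomial, r=4, p=0.128.
P(Y=29) = C(28,3) · p^4 · (1−p)^25
= 3276 · 0.00026844 · 0.032577 = 0.02865

0.029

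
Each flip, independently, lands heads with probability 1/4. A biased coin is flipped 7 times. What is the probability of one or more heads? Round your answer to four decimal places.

P(at least one) = 1 − P(none) = 1 − (1 − 0.25)^7
= 1 − 0.133484 = 0.866516

0.8665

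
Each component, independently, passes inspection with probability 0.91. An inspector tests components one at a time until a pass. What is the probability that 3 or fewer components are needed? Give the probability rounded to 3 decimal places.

0.999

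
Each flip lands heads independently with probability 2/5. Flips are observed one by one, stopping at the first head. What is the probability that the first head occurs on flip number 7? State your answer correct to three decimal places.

0.019

Geometric (trials to first success), p = 0.40.
P(Y = 7) = (1−p)^6 · p = 0.046656 · 0.40 = 0.01866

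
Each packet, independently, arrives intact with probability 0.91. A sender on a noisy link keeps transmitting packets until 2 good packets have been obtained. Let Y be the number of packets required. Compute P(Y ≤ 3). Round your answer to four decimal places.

0.9772

Finishing within 3 packets ⇔ at least 2 successes in the first 3. With X ~ Binomial(3, 0.91), P(Y ≤ 3) = 1 − P(X ≤ 1).
  k=0: C(3,0)·0.91^0·0.09^3 = 0.000729
  k=1: C(3,1)·0.91^1·0.09^2 = 0.022113
1 − 0.022842 = 0.977158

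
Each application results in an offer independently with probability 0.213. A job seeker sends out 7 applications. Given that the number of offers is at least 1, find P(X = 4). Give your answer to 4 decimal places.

X ~ Binomial(7, 0.213). Want P(X=4 | X≥1) = P(X=4) / P(X≥1).
P(X=4) = C(7,4)·0.213^4·0.787^3 = 0.035116
P(X≥1) = 1 − 0.186992 = 0.813008
Ratio = 0.035116 / 0.813008 = 0.043193

0.0432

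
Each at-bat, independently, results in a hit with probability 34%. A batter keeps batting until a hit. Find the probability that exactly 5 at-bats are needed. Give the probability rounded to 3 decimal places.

0.065

Geometric (trials to first success), p = 0.34.
P(Y = 5) = (1−p)^4 · p = 0.18975 · 0.34 = 0.06451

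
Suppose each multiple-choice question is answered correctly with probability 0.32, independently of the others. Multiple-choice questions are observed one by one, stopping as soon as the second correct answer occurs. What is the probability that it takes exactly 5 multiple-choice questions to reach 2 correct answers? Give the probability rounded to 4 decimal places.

0.1288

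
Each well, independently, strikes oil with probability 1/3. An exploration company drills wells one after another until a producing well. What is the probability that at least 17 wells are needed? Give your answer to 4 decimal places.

0.0015

Y = number of wells to the first success; geometric, p = 0.333333.
P(Y > 16) = P(first 16 all fail) = (1−p)^16 = 0.001522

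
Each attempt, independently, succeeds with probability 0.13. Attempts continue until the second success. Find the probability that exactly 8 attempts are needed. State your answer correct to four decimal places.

Y = trial on which the second success occurs; negative binomial, r=2, p=0.13.
P(Y=8) = C(7,1) · p^2 · (1−p)^6
= 7 · 0.0169 · 0.43363 = 0.051298

0.0513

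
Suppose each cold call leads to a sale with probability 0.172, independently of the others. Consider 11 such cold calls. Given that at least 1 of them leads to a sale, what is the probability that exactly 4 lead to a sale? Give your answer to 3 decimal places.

0.088

X ~ Binomial(11, 0.172). Want P(X=4 | X≥1) = P(X=4) / P(X≥1).
P(X=4) = C(11,4)·0.172^4·0.828^7 = 0.07706
P(X≥1) = 1 − 0.12541 = 0.87459
Ratio = 0.07706 / 0.87459 = 0.08811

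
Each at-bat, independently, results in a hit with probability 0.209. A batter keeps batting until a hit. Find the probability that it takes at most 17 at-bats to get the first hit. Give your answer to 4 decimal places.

0.9814

Y = number of at-bats to the first success; geometric, p = 0.209.
P(Y ≤ 17) = 1 − (1−p)^17 = 1 − 0.018578 = 0.981422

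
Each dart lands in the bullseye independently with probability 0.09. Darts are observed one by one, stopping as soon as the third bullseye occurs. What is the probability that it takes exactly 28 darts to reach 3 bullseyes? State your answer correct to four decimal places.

0.0242

Y = trial on which the third success occurs; negative binomial, r=3, p=0.09.
P(Y=28) = C(27,2) · p^3 · (1−p)^25
= 351 · 0.000729 · 0.094631 = 0.024214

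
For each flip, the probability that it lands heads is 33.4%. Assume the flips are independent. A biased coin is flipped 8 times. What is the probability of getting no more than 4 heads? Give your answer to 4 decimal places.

0.9114

X ~ Binomial(8, 0.334); P(X ≤ 4) = Σ C(8,k) p^k (1−p)^(8−k) over k:
  k=0: C(8,0)·0.334^0·0.666^8 = 0.038707
  k=1: C(8,1)·0.334^1·0.666^7 = 0.155294
  k=2: C(8,2)·0.334^2·0.666^6 = 0.272581
  k=3: C(8,3)·0.334^3·0.666^5 = 0.273400
  k=4: C(8,4)·0.334^4·0.666^4 = 0.171388
Total = 0.911372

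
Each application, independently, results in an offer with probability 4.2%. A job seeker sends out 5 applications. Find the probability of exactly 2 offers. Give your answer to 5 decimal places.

0.01551

X ~ Binomial(n=5, p=0.042).
P(X=2) = C(5,2) · p^2 · (1−p)^3
= 10 · 0.001764 · 0.87922 = 0.0155094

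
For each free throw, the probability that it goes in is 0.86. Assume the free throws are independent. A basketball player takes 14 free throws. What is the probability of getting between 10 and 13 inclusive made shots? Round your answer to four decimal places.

0.8430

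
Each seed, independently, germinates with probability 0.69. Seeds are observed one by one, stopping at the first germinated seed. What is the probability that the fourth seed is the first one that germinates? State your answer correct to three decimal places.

0.021

Geometric (trials to first success), p = 0.69.
P(Y = 4) = (1−p)^3 · p = 0.029791 · 0.69 = 0.02056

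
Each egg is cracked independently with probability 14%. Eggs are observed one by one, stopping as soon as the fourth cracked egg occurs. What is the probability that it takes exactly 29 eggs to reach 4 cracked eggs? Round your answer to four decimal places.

Y = trial on which the fourth success occurs; negative binomial, r=4, p=0.14.
P(Y=29) = C(28,3) · p^4 · (1−p)^25
= 3276 · 0.00038416 · 0.023039 = 0.028995

0.0290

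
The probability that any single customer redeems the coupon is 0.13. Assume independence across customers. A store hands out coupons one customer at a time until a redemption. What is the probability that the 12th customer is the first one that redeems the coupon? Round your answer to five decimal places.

0.02810

Geometric (trials to first success), p = 0.13.
P(Y = 12) = (1−p)^11 · p = 0.21613 · 0.13 = 0.0280967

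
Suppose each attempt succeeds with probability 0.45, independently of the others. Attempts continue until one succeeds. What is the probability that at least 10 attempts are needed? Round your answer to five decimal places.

0.00461

Y = number of attempts to the first success; geometric, p = 0.45.
P(Y > 9) = P(first 9 all fail) = (1−p)^9 = 0.0046054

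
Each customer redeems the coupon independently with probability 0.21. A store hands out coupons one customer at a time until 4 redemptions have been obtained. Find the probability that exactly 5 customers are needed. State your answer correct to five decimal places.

0.00615

Y = trial on which the fourth success occurs; negative binomial, r=4, p=0.21.
P(Y=5) = C(4,3) · p^4 · (1−p)^1
= 4 · 0.0019448 · 0.79 = 0.0061456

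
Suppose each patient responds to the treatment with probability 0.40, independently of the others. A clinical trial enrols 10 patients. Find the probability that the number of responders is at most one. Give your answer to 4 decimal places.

0.0464

X ~ Binomial(10, 0.40); P(X ≤ 1) = Σ C(10,k) p^k (1−p)^(10−k) over k:
  k=0: C(10,0)·0.40^0·0.60^10 = 0.006047
  k=1: C(10,1)·0.40^1·0.60^9 = 0.040311
Total = 0.046357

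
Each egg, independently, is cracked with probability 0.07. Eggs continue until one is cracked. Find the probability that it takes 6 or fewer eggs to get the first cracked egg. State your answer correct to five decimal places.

0.35301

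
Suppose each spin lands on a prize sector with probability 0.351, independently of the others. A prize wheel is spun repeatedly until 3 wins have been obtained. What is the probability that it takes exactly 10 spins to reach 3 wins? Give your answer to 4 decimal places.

0.0755

Y = trial on which the third success occurs; negative binomial, r=3, p=0.351.
P(Y=10) = C(9,2) · p^3 · (1−p)^7
= 36 · 0.043244 · 0.048497 = 0.075498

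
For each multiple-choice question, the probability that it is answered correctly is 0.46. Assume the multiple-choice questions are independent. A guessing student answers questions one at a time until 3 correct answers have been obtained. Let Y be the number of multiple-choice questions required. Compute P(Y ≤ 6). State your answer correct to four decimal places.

0.5786

Finishing within 6 multiple-choice questions ⇔ at least 3 successes in the first 6. With X ~ Binomial(6, 0.46), P(Y ≤ 6) = 1 − P(X ≤ 2).
  k=0: C(6,0)·0.46^0·0.54^6 = 0.024795
  k=1: C(6,1)·0.46^1·0.54^5 = 0.126730
  k=2: C(6,2)·0.46^2·0.54^4 = 0.269887
1 − 0.421411 = 0.578589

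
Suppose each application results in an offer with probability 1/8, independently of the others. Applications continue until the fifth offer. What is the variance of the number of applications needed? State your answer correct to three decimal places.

Y = total applications until the fifth success; negative binomial with r=5, p=0.125.
Var(Y) = r(1−p)/p² = 5·0.875 / 0.125² = 280.00000

280.000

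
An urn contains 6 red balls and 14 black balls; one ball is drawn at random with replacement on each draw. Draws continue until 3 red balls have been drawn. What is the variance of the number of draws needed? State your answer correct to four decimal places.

23.3333

Y = total draws until the third success; negative binomial with r=3, p=0.30.
Var(Y) = r(1−p)/p² = 3·0.70 / 0.30² = 23.333333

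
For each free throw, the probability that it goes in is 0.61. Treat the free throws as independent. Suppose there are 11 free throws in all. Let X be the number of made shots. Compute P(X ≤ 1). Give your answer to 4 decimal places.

0.0006

X ~ Binomial(11, 0.61); P(X ≤ 1) = Σ C(11,k) p^k (1−p)^(11−k) over k:
  k=0: C(11,0)·0.61^0·0.39^11 = 0.000032
  k=1: C(11,1)·0.61^1·0.39^10 = 0.000546
Total = 0.000578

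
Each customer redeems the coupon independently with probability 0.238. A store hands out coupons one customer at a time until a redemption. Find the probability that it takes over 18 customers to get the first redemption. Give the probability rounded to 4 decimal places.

Y = number of customers to the first success; geometric, p = 0.238.
P(Y > 18) = P(first 18 all fail) = (1−p)^18 = 0.007502

0.0075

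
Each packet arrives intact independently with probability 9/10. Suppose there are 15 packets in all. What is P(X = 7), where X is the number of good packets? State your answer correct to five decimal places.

X ~ Binomial(n=15, p=0.90).
P(X=7) = C(15,7) · p^7 · (1−p)^8
= 6435 · 0.4783 · 1e-08 = 0.0000308

0.00003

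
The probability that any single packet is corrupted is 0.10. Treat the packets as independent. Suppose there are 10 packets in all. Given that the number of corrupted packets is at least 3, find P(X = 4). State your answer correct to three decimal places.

X ~ Binomial(10, 0.10). Want P(X=4 | X≥3) = P(X=4) / P(X≥3).
P(X=4) = C(10,4)·0.10^4·0.90^6 = 0.01116
P(X≥3) = 1 − 0.34868 − 0.38742 − 0.19371 = 0.07019
Ratio = 0.01116 / 0.07019 = 0.15900

0.159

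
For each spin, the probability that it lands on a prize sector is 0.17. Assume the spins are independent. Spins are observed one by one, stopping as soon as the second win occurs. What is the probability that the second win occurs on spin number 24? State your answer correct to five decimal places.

0.01102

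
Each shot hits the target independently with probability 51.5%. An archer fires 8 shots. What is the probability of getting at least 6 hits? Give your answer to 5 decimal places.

X ~ Binomial(8, 0.515); P(X ≥ 6) = Σ C(8,k) p^k (1−p)^(8−k) over k:
  k=6: C(8,6)·0.515^6·0.485^2 = 0.1228810
  k=7: C(8,7)·0.515^7·0.485^1 = 0.0372806
  k=8: C(8,8)·0.515^8·0.485^0 = 0.0049483
Total = 0.1651099

0.16511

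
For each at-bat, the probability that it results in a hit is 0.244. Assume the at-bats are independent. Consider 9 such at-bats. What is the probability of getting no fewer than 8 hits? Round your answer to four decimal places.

X ~ Binomial(9, 0.244); P(X ≥ 8) = Σ C(9,k) p^k (1−p)^(9−k) over k:
  k=8: C(9,8)·0.244^8·0.756^1 = 0.000085
  k=9: C(9,9)·0.244^9·0.756^0 = 0.000003
Total = 0.000089

0.0001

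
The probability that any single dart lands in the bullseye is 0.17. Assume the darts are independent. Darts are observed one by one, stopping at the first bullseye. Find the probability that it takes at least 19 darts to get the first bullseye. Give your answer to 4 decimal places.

0.0349

Y = number of darts to the first success; geometric, p = 0.17.
P(Y > 18) = P(first 18 all fail) = (1−p)^18 = 0.034947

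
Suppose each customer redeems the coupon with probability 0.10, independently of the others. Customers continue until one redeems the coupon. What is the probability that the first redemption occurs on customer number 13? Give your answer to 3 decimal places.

Geometric (trials to first success), p = 0.10.
P(Y = 13) = (1−p)^12 · p = 0.28243 · 0.10 = 0.02824

0.028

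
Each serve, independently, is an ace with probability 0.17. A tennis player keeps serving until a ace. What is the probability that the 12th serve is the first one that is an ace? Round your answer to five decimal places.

0.02189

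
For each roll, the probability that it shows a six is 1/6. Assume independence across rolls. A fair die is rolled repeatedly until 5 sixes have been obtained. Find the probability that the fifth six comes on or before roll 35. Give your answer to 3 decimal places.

Finishing within 35 rolls ⇔ at least 5 successes in the first 35. With X ~ Binomial(35, 0.166667), P(Y ≤ 35) = 1 − P(X ≤ 4).
  k=0: C(35,0)·0.166667^0·0.833333^35 = 0.00169
  k=1: C(35,1)·0.166667^1·0.833333^34 = 0.01185
  k=2: C(35,2)·0.166667^2·0.833333^33 = 0.04029
  k=3: C(35,3)·0.166667^3·0.833333^32 = 0.08865
  k=4: C(35,4)·0.166667^4·0.833333^31 = 0.14183
1 − 0.28432 = 0.71568

0.716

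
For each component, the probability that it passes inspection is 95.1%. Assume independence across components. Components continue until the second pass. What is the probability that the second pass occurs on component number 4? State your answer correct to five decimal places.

0.00651

Y = trial on which the second success occurs; negative binomial, r=2, p=0.951.
P(Y=4) = C(3,1) · p^2 · (1−p)^2
= 3 · 0.9044 · 0.002401 = 0.0065144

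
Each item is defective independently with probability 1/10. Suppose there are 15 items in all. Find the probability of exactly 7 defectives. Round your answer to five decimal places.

0.00028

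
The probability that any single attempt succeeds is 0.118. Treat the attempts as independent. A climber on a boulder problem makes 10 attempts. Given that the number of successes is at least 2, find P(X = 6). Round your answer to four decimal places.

0.0010

X ~ Binomial(10, 0.118). Want P(X=6 | X≥2) = P(X=6) / P(X≥2).
P(X=6) = C(10,6)·0.118^6·0.882^4 = 0.000343
P(X≥2) = 1 − 0.284896 − 0.381153 = 0.333951
Ratio = 0.000343 / 0.333951 = 0.001027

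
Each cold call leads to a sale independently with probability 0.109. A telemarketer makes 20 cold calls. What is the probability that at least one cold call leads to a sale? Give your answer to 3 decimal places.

0.901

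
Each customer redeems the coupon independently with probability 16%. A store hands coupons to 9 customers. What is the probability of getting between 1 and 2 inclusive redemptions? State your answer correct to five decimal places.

0.62890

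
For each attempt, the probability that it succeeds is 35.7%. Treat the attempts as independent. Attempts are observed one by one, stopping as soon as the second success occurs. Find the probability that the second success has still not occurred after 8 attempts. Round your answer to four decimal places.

0.1590

Needing more than 8 attempts ⇔ fewer than 2 successes in the first 8. With X ~ Binomial(8, 0.357), P(Y > 8) = P(X ≤ 1).
  k=0: C(8,0)·0.357^0·0.643^8 = 0.029221
  k=1: C(8,1)·0.357^1·0.643^7 = 0.129788
P(X ≤ 1) = 0.159009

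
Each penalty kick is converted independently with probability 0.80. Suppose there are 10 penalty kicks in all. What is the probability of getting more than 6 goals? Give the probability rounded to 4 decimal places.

0.8791

X ~ Binomial(10, 0.80); P(X ≥ 7) = Σ C(10,k) p^k (1−p)^(10−k) over k:
  k=7: C(10,7)·0.80^7·0.20^3 = 0.201327
  k=8: C(10,8)·0.80^8·0.20^2 = 0.301990
  k=9: C(10,9)·0.80^9·0.20^1 = 0.268435
  k=10: C(10,10)·0.80^10·0.20^0 = 0.107374
Total = 0.879126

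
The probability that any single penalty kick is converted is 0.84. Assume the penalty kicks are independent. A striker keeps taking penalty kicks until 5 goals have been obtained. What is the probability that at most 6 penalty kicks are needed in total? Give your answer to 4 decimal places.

Finishing within 6 penalty kicks ⇔ at least 5 successes in the first 6. With X ~ Binomial(6, 0.84), P(Y ≤ 6) = 1 − P(X ≤ 4).
  k=0: C(6,0)·0.84^0·0.16^6 = 0.000017
  k=1: C(6,1)·0.84^1·0.16^5 = 0.000528
  k=2: C(6,2)·0.84^2·0.16^4 = 0.006936
  k=3: C(6,3)·0.84^3·0.16^3 = 0.048554
  k=4: C(6,4)·0.84^4·0.16^2 = 0.191183
1 − 0.247219 = 0.752781

0.7528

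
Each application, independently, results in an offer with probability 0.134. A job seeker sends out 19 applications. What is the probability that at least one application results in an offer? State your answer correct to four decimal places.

0.9350

P(at least one) = 1 − P(none) = 1 − (1 − 0.134)^19
= 1 − 0.064989 = 0.935011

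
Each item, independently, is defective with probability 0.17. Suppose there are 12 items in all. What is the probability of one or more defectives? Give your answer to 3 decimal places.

0.893

P(at least one) = 1 − P(none) = 1 − (1 − 0.17)^12
= 1 − 0.10689 = 0.89311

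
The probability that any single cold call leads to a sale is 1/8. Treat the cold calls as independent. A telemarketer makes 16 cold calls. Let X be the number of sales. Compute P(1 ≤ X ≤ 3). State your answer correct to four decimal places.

0.7518

X ~ Binomial(16, 0.125); P(1 ≤ X ≤ 3) = Σ C(16,k) p^k (1−p)^(16−k) over k:
  k=1: C(16,1)·0.125^1·0.875^15 = 0.269868
  k=2: C(16,2)·0.125^2·0.875^14 = 0.289144
  k=3: C(16,3)·0.125^3·0.875^13 = 0.192763
Total = 0.751774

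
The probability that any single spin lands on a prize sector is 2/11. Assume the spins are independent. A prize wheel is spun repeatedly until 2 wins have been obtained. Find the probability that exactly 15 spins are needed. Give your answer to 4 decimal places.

Y = trial on which the second success occurs; negative binomial, r=2, p=0.181818.
P(Y=15) = C(14,1) · p^2 · (1−p)^13
= 14 · 0.033058 · 0.073629 = 0.034076

0.0341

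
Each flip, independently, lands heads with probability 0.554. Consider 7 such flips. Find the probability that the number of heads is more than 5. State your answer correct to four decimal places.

X ~ Binomial(7, 0.554); P(X ≥ 6) = Σ C(7,k) p^k (1−p)^(7−k) over k:
  k=6: C(7,6)·0.554^6·0.446^1 = 0.090259
  k=7: C(7,7)·0.554^7·0.446^0 = 0.016017
Total = 0.106276

0.1063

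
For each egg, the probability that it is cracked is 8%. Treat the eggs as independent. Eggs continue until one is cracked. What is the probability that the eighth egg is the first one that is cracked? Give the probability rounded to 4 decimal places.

0.0446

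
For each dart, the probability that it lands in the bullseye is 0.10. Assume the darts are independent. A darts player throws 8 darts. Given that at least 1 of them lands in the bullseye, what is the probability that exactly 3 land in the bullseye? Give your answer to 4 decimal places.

0.0581

X ~ Binomial(8, 0.10). Want P(X=3 | X≥1) = P(X=3) / P(X≥1).
P(X=3) = C(8,3)·0.10^3·0.90^5 = 0.033067
P(X≥1) = 1 − 0.430467 = 0.569533
Ratio = 0.033067 / 0.569533 = 0.058061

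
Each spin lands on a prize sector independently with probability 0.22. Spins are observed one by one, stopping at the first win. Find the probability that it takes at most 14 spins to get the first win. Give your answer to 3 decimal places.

Y = number of spins to the first success; geometric, p = 0.22.
P(Y ≤ 14) = 1 − (1−p)^14 = 1 − 0.03085 = 0.96915

0.969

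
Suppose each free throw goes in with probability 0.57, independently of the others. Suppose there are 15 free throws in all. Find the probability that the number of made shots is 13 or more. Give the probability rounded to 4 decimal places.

X ~ Binomial(15, 0.57); P(X ≥ 13) = Σ C(15,k) p^k (1−p)^(15−k) over k:
  k=13: C(15,13)·0.57^13·0.43^2 = 0.013017
  k=14: C(15,14)·0.57^14·0.43^1 = 0.002465
  k=15: C(15,15)·0.57^15·0.43^0 = 0.000218
Total = 0.015699

0.0157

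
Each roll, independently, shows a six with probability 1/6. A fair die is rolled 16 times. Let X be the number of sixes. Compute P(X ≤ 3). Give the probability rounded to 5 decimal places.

X ~ Binomial(16, 0.166667); P(X ≤ 3) = Σ C(16,k) p^k (1−p)^(16−k) over k:
  k=0: C(16,0)·0.166667^0·0.833333^16 = 0.0540879
  k=1: C(16,1)·0.166667^1·0.833333^15 = 0.1730813
  k=2: C(16,2)·0.166667^2·0.833333^14 = 0.2596219
  k=3: C(16,3)·0.166667^3·0.833333^13 = 0.2423138
Total = 0.7291048

0.72910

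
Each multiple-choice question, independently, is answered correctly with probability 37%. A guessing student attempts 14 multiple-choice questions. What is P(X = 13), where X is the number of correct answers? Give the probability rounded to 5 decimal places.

0.00002

X ~ Binomial(n=14, p=0.37).
P(X=13) = C(14,13) · p^13 · (1−p)^1
= 14 · 2.4357e-06 · 0.63 = 0.0000215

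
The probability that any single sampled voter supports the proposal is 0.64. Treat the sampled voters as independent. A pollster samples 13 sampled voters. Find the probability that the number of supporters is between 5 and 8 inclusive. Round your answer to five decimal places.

X ~ Binomial(13, 0.64); P(5 ≤ X ≤ 8) = Σ C(13,k) p^k (1−p)^(13−k) over k:
  k=5: C(13,5)·0.64^5·0.36^8 = 0.0389851
  k=6: C(13,6)·0.64^6·0.36^7 = 0.0924091
  k=7: C(13,7)·0.64^7·0.36^6 = 0.1642828
  k=8: C(13,8)·0.64^8·0.36^5 = 0.2190437
Total = 0.5147207

0.51472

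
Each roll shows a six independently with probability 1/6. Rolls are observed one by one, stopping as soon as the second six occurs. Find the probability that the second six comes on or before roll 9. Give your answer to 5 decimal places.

0.45734

Finishing within 9 rolls ⇔ at least 2 successes in the first 9. With X ~ Binomial(9, 0.166667), P(Y ≤ 9) = 1 − P(X ≤ 1).
  k=0: C(9,0)·0.166667^0·0.833333^9 = 0.1938067
  k=1: C(9,1)·0.166667^1·0.833333^8 = 0.3488521
1 − 0.5426588 = 0.4573412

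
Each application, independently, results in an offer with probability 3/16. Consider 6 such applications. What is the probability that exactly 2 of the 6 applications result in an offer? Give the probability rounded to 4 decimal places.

0.2298

X ~ Binomial(n=6, p=0.1875).
P(X=2) = C(6,2) · p^2 · (1−p)^4
= 15 · 0.035156 · 0.43581 = 0.229820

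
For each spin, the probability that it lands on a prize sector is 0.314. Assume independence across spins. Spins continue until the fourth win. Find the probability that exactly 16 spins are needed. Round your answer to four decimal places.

0.0480

Y = trial on which the fourth success occurs; negative binomial, r=4, p=0.314.
P(Y=16) = C(15,3) · p^4 · (1−p)^12
= 455 · 0.0097212 · 0.010861 = 0.048042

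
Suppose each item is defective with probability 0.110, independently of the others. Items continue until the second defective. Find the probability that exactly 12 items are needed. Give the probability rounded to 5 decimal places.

Y = trial on which the second success occurs; negative binomial, r=2, p=0.11.
P(Y=12) = C(11,1) · p^2 · (1−p)^10
= 11 · 0.0121 · 0.31182 = 0.0415029

0.04150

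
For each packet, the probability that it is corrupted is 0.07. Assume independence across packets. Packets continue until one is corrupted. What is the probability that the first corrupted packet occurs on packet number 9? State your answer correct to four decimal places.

0.0392

Geometric (trials to first success), p = 0.07.
P(Y = 9) = (1−p)^8 · p = 0.55958 · 0.07 = 0.039171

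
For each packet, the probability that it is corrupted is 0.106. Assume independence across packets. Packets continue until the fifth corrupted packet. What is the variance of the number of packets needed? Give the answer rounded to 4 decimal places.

397.8284

Y = total packets until the fifth success; negative binomial with r=5, p=0.106.
Var(Y) = r(1−p)/p² = 5·0.894 / 0.106² = 397.828409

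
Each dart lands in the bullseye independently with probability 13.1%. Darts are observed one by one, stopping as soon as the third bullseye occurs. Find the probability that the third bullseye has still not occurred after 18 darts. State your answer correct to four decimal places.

0.5743

Needing more than 18 darts ⇔ fewer than 3 successes in the first 18. With X ~ Binomial(18, 0.131), P(Y > 18) = P(X ≤ 2).
  k=0: C(18,0)·0.131^0·0.869^18 = 0.079865
  k=1: C(18,1)·0.131^1·0.869^17 = 0.216711
  k=2: C(18,2)·0.131^2·0.869^16 = 0.277684
P(X ≤ 2) = 0.574259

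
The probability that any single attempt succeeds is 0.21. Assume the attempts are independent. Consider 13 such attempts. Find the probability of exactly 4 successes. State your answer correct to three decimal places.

0.167

X ~ Binomial(n=13, p=0.21).
P(X=4) = C(13,4) · p^4 · (1−p)^9
= 715 · 0.0019448 · 0.11985 = 0.16666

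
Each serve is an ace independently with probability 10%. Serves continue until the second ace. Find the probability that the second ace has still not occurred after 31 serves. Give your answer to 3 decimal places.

0.170

Needing more than 31 serves ⇔ fewer than 2 successes in the first 31. With X ~ Binomial(31, 0.10), P(Y > 31) = P(X ≤ 1).
  k=0: C(31,0)·0.10^0·0.90^31 = 0.03815
  k=1: C(31,1)·0.10^1·0.90^30 = 0.13141
P(X ≤ 1) = 0.16956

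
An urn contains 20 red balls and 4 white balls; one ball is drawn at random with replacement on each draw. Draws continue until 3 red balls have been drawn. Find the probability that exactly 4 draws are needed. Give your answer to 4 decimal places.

0.2894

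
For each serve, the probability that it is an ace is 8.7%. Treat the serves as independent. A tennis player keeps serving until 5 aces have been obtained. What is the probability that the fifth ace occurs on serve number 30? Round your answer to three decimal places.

Y = trial on which the fifth success occurs; negative binomial, r=5, p=0.087.
P(Y=30) = C(29,4) · p^5 · (1−p)^25
= 23751 · 4.9842e-06 · 0.10275 = 0.01216

0.012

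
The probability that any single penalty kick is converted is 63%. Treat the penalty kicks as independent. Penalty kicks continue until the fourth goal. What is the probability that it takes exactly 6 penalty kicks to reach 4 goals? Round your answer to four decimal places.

0.2157

Y = trial on which the fourth success occurs; negative binomial, r=4, p=0.63.
P(Y=6) = C(5,3) · p^4 · (1−p)^2
= 10 · 0.15753 · 0.1369 = 0.215658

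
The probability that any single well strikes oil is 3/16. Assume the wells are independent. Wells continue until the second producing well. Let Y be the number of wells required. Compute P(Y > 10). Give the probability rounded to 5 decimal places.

0.41472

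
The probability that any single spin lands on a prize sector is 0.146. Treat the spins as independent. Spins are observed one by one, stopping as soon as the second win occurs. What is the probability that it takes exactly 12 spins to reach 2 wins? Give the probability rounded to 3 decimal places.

Y = trial on which the second success occurs; negative binomial, r=2, p=0.146.
P(Y=12) = C(11,1) · p^2 · (1−p)^10
= 11 · 0.021316 · 0.20634 = 0.04838

0.048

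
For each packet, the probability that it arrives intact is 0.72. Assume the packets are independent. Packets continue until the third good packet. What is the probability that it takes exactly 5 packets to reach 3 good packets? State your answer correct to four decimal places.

0.1756

Y = trial on which the third success occurs; negative binomial, r=3, p=0.72.
P(Y=5) = C(4,2) · p^3 · (1−p)^2
= 6 · 0.37325 · 0.0784 = 0.175576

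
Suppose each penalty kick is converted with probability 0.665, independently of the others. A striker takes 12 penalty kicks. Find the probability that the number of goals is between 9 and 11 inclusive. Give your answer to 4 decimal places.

0.3808

X ~ Binomial(12, 0.665); P(9 ≤ X ≤ 11) = Σ C(12,k) p^k (1−p)^(12−k) over k:
  k=9: C(12,9)·0.665^9·0.335^3 = 0.210355
  k=10: C(12,10)·0.665^10·0.335^2 = 0.125271
  k=11: C(12,11)·0.665^11·0.335^1 = 0.045213
Total = 0.380838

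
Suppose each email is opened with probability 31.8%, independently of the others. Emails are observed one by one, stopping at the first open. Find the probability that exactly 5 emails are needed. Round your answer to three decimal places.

Geometric (trials to first success), p = 0.318.
P(Y = 5) = (1−p)^4 · p = 0.21634 · 0.318 = 0.06880

0.069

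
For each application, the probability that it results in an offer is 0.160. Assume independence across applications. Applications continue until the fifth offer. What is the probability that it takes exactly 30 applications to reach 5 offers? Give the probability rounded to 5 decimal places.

Y = trial on which the fifth success occurs; negative binomial, r=5, p=0.16.
P(Y=30) = C(29,4) · p^5 · (1−p)^25
= 23751 · 0.00010486 · 0.012793 = 0.0318613

0.03186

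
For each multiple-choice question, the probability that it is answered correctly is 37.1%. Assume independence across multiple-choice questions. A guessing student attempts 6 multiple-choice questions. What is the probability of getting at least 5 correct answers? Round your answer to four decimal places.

X ~ Binomial(6, 0.371); P(X ≥ 5) = Σ C(6,k) p^k (1−p)^(6−k) over k:
  k=5: C(6,5)·0.371^5·0.629^1 = 0.026526
  k=6: C(6,6)·0.371^6·0.629^0 = 0.002608
Total = 0.029134

0.0291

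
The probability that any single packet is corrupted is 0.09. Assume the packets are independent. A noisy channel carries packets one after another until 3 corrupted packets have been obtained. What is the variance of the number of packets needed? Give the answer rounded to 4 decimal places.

Y = total packets until the third success; negative binomial with r=3, p=0.09.
Var(Y) = r(1−p)/p² = 3·0.91 / 0.09² = 337.037037

337.0370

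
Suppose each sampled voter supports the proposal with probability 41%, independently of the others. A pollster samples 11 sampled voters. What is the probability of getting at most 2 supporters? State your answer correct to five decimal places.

X ~ Binomial(11, 0.41); P(X ≤ 2) = Σ C(11,k) p^k (1−p)^(11−k) over k:
  k=0: C(11,0)·0.41^0·0.59^11 = 0.0030156
  k=1: C(11,1)·0.41^1·0.59^10 = 0.0230514
  k=2: C(11,2)·0.41^2·0.59^9 = 0.0800937
Total = 0.1061607

0.10616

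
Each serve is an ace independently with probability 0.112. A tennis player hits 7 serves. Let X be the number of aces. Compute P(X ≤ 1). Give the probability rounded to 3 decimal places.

0.820

X ~ Binomial(7, 0.112); P(X ≤ 1) = Σ C(7,k) p^k (1−p)^(7−k) over k:
  k=0: C(7,0)·0.112^0·0.888^7 = 0.43540
  k=1: C(7,1)·0.112^1·0.888^6 = 0.38441
Total = 0.81981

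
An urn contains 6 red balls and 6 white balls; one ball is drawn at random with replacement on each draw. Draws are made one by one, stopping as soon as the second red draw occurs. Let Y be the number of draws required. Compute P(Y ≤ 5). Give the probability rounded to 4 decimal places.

0.8125

Finishing within 5 draws ⇔ at least 2 successes in the first 5. With X ~ Binomial(5, 0.50), P(Y ≤ 5) = 1 − P(X ≤ 1).
  k=0: C(5,0)·0.50^0·0.50^5 = 0.031250
  k=1: C(5,1)·0.50^1·0.50^4 = 0.156250
1 − 0.187500 = 0.812500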